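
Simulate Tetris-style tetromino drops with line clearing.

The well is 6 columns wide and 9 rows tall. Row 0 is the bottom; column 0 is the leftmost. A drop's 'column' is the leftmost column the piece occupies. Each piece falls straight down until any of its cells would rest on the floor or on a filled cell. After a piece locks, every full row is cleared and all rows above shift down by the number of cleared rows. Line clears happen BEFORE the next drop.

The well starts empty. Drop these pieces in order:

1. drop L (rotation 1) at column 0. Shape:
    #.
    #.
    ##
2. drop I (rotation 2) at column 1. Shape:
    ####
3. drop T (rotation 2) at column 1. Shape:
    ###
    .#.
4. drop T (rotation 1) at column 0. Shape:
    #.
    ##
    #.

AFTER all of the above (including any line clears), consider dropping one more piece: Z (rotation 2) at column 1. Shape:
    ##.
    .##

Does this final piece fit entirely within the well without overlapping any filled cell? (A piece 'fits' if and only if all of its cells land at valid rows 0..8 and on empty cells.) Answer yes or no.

Answer: yes

Derivation:
Drop 1: L rot1 at col 0 lands with bottom-row=0; cleared 0 line(s) (total 0); column heights now [3 1 0 0 0 0], max=3
Drop 2: I rot2 at col 1 lands with bottom-row=1; cleared 0 line(s) (total 0); column heights now [3 2 2 2 2 0], max=3
Drop 3: T rot2 at col 1 lands with bottom-row=2; cleared 0 line(s) (total 0); column heights now [3 4 4 4 2 0], max=4
Drop 4: T rot1 at col 0 lands with bottom-row=3; cleared 0 line(s) (total 0); column heights now [6 5 4 4 2 0], max=6
Test piece Z rot2 at col 1 (width 3): heights before test = [6 5 4 4 2 0]; fits = True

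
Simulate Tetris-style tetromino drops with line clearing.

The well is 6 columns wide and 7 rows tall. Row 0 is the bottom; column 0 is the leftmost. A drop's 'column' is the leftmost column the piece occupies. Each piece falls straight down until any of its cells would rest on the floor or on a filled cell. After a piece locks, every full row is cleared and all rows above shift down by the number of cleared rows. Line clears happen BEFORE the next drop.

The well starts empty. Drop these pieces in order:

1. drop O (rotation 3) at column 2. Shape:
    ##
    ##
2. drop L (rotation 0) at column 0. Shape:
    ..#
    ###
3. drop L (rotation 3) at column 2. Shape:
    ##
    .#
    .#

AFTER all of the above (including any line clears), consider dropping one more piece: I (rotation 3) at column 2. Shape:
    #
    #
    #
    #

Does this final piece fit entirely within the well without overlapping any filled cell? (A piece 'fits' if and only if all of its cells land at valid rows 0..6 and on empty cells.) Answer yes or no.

Answer: no

Derivation:
Drop 1: O rot3 at col 2 lands with bottom-row=0; cleared 0 line(s) (total 0); column heights now [0 0 2 2 0 0], max=2
Drop 2: L rot0 at col 0 lands with bottom-row=2; cleared 0 line(s) (total 0); column heights now [3 3 4 2 0 0], max=4
Drop 3: L rot3 at col 2 lands with bottom-row=2; cleared 0 line(s) (total 0); column heights now [3 3 5 5 0 0], max=5
Test piece I rot3 at col 2 (width 1): heights before test = [3 3 5 5 0 0]; fits = False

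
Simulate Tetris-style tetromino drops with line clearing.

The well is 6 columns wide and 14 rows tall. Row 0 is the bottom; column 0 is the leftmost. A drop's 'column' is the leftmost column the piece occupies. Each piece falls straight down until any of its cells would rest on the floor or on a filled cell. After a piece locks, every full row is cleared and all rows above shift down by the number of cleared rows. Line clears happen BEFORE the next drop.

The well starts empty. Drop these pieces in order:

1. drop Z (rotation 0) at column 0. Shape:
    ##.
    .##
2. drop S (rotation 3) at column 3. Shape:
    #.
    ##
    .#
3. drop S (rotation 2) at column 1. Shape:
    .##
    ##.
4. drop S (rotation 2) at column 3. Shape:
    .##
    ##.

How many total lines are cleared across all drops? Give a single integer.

Answer: 0

Derivation:
Drop 1: Z rot0 at col 0 lands with bottom-row=0; cleared 0 line(s) (total 0); column heights now [2 2 1 0 0 0], max=2
Drop 2: S rot3 at col 3 lands with bottom-row=0; cleared 0 line(s) (total 0); column heights now [2 2 1 3 2 0], max=3
Drop 3: S rot2 at col 1 lands with bottom-row=2; cleared 0 line(s) (total 0); column heights now [2 3 4 4 2 0], max=4
Drop 4: S rot2 at col 3 lands with bottom-row=4; cleared 0 line(s) (total 0); column heights now [2 3 4 5 6 6], max=6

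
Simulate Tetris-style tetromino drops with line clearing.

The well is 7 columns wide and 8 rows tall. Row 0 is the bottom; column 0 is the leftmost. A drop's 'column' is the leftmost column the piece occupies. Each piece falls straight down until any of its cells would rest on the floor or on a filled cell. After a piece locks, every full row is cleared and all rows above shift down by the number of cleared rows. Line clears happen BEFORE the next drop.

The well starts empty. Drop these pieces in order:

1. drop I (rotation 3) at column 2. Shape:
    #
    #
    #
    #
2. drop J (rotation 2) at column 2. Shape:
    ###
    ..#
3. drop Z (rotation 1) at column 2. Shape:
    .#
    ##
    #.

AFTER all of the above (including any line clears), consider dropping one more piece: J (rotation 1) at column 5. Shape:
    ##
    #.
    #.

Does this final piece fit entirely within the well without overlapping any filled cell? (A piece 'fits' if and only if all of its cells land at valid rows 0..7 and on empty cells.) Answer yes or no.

Answer: yes

Derivation:
Drop 1: I rot3 at col 2 lands with bottom-row=0; cleared 0 line(s) (total 0); column heights now [0 0 4 0 0 0 0], max=4
Drop 2: J rot2 at col 2 lands with bottom-row=3; cleared 0 line(s) (total 0); column heights now [0 0 5 5 5 0 0], max=5
Drop 3: Z rot1 at col 2 lands with bottom-row=5; cleared 0 line(s) (total 0); column heights now [0 0 7 8 5 0 0], max=8
Test piece J rot1 at col 5 (width 2): heights before test = [0 0 7 8 5 0 0]; fits = True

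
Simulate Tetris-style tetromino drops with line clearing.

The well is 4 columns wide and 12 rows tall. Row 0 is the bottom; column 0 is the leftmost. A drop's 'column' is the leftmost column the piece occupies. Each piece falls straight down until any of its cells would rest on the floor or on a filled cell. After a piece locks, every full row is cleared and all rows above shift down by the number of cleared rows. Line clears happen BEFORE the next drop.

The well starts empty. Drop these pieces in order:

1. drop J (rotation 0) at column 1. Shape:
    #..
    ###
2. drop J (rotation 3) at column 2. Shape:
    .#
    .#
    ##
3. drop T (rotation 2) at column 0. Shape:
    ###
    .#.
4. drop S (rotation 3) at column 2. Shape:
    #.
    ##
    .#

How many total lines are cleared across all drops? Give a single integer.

Answer: 1

Derivation:
Drop 1: J rot0 at col 1 lands with bottom-row=0; cleared 0 line(s) (total 0); column heights now [0 2 1 1], max=2
Drop 2: J rot3 at col 2 lands with bottom-row=1; cleared 0 line(s) (total 0); column heights now [0 2 2 4], max=4
Drop 3: T rot2 at col 0 lands with bottom-row=2; cleared 1 line(s) (total 1); column heights now [0 3 2 3], max=3
Drop 4: S rot3 at col 2 lands with bottom-row=3; cleared 0 line(s) (total 1); column heights now [0 3 6 5], max=6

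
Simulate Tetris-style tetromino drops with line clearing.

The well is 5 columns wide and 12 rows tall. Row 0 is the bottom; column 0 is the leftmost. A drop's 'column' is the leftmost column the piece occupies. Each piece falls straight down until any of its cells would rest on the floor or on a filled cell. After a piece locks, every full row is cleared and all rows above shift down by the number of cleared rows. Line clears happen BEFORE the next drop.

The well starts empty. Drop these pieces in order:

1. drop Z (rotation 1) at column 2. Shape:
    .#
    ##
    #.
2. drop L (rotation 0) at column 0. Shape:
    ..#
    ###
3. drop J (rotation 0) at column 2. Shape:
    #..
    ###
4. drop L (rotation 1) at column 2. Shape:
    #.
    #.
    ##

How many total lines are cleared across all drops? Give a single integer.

Answer: 0

Derivation:
Drop 1: Z rot1 at col 2 lands with bottom-row=0; cleared 0 line(s) (total 0); column heights now [0 0 2 3 0], max=3
Drop 2: L rot0 at col 0 lands with bottom-row=2; cleared 0 line(s) (total 0); column heights now [3 3 4 3 0], max=4
Drop 3: J rot0 at col 2 lands with bottom-row=4; cleared 0 line(s) (total 0); column heights now [3 3 6 5 5], max=6
Drop 4: L rot1 at col 2 lands with bottom-row=6; cleared 0 line(s) (total 0); column heights now [3 3 9 7 5], max=9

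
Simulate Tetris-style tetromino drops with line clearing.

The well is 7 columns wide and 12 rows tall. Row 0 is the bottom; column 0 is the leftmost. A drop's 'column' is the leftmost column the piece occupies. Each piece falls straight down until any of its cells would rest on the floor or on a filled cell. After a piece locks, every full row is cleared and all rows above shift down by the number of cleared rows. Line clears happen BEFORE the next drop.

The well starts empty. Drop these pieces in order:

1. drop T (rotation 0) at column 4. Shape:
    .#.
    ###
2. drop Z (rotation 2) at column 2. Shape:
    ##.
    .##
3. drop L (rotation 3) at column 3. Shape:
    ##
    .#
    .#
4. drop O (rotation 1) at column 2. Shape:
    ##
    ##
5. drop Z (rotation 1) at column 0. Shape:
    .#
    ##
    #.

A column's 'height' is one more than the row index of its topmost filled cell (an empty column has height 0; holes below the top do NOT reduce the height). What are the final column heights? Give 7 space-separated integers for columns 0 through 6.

Answer: 2 3 7 7 5 2 1

Derivation:
Drop 1: T rot0 at col 4 lands with bottom-row=0; cleared 0 line(s) (total 0); column heights now [0 0 0 0 1 2 1], max=2
Drop 2: Z rot2 at col 2 lands with bottom-row=1; cleared 0 line(s) (total 0); column heights now [0 0 3 3 2 2 1], max=3
Drop 3: L rot3 at col 3 lands with bottom-row=2; cleared 0 line(s) (total 0); column heights now [0 0 3 5 5 2 1], max=5
Drop 4: O rot1 at col 2 lands with bottom-row=5; cleared 0 line(s) (total 0); column heights now [0 0 7 7 5 2 1], max=7
Drop 5: Z rot1 at col 0 lands with bottom-row=0; cleared 0 line(s) (total 0); column heights now [2 3 7 7 5 2 1], max=7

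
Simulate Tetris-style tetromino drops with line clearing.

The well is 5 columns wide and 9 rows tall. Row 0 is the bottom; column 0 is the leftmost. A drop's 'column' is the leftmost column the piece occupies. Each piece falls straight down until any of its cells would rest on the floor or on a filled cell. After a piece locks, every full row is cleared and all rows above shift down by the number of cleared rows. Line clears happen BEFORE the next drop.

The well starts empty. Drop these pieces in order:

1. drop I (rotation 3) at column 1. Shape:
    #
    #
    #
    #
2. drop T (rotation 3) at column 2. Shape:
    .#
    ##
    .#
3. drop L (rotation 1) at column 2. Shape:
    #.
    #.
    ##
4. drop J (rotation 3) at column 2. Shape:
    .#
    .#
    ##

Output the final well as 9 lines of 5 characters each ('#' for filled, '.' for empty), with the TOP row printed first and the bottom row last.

Answer: ...#.
...#.
..##.
..#..
..#..
.###.
.#.#.
.###.
.#.#.

Derivation:
Drop 1: I rot3 at col 1 lands with bottom-row=0; cleared 0 line(s) (total 0); column heights now [0 4 0 0 0], max=4
Drop 2: T rot3 at col 2 lands with bottom-row=0; cleared 0 line(s) (total 0); column heights now [0 4 2 3 0], max=4
Drop 3: L rot1 at col 2 lands with bottom-row=3; cleared 0 line(s) (total 0); column heights now [0 4 6 4 0], max=6
Drop 4: J rot3 at col 2 lands with bottom-row=6; cleared 0 line(s) (total 0); column heights now [0 4 7 9 0], max=9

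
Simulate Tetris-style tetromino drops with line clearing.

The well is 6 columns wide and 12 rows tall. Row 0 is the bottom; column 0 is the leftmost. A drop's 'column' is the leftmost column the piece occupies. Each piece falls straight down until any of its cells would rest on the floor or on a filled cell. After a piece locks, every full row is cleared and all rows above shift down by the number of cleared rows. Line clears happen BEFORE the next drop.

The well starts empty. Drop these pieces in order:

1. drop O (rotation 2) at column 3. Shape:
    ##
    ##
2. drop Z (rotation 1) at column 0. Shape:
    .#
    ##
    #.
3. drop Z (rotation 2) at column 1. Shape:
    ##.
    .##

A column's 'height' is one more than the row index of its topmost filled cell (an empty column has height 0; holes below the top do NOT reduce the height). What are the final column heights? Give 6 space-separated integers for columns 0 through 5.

Answer: 2 4 4 3 2 0

Derivation:
Drop 1: O rot2 at col 3 lands with bottom-row=0; cleared 0 line(s) (total 0); column heights now [0 0 0 2 2 0], max=2
Drop 2: Z rot1 at col 0 lands with bottom-row=0; cleared 0 line(s) (total 0); column heights now [2 3 0 2 2 0], max=3
Drop 3: Z rot2 at col 1 lands with bottom-row=2; cleared 0 line(s) (total 0); column heights now [2 4 4 3 2 0], max=4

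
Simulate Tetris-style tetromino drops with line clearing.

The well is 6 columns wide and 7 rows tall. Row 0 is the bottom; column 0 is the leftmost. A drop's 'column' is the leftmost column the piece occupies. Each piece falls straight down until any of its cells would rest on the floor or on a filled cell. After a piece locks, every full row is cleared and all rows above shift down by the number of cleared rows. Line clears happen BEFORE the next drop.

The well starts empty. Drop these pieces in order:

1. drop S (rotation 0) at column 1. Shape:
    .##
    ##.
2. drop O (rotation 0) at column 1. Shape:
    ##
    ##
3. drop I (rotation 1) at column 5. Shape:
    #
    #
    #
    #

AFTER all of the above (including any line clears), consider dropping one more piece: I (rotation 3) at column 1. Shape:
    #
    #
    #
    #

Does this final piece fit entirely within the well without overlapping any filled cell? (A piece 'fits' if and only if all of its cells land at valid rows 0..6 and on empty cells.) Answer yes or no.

Drop 1: S rot0 at col 1 lands with bottom-row=0; cleared 0 line(s) (total 0); column heights now [0 1 2 2 0 0], max=2
Drop 2: O rot0 at col 1 lands with bottom-row=2; cleared 0 line(s) (total 0); column heights now [0 4 4 2 0 0], max=4
Drop 3: I rot1 at col 5 lands with bottom-row=0; cleared 0 line(s) (total 0); column heights now [0 4 4 2 0 4], max=4
Test piece I rot3 at col 1 (width 1): heights before test = [0 4 4 2 0 4]; fits = False

Answer: no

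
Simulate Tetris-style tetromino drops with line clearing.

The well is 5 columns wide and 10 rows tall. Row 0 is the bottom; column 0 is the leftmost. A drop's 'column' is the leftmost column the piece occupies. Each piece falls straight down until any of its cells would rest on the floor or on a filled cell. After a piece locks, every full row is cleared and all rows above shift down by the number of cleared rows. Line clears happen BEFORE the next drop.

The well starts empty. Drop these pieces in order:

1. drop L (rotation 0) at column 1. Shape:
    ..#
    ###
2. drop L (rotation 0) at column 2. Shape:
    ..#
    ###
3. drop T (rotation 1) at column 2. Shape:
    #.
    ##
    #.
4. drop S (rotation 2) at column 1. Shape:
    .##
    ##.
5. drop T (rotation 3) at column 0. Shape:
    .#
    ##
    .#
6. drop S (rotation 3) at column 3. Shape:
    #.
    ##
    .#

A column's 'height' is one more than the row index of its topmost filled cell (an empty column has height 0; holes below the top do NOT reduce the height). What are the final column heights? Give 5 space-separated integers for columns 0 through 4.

Drop 1: L rot0 at col 1 lands with bottom-row=0; cleared 0 line(s) (total 0); column heights now [0 1 1 2 0], max=2
Drop 2: L rot0 at col 2 lands with bottom-row=2; cleared 0 line(s) (total 0); column heights now [0 1 3 3 4], max=4
Drop 3: T rot1 at col 2 lands with bottom-row=3; cleared 0 line(s) (total 0); column heights now [0 1 6 5 4], max=6
Drop 4: S rot2 at col 1 lands with bottom-row=6; cleared 0 line(s) (total 0); column heights now [0 7 8 8 4], max=8
Drop 5: T rot3 at col 0 lands with bottom-row=7; cleared 0 line(s) (total 0); column heights now [9 10 8 8 4], max=10
Drop 6: S rot3 at col 3 lands with bottom-row=7; cleared 0 line(s) (total 0); column heights now [9 10 8 10 9], max=10

Answer: 9 10 8 10 9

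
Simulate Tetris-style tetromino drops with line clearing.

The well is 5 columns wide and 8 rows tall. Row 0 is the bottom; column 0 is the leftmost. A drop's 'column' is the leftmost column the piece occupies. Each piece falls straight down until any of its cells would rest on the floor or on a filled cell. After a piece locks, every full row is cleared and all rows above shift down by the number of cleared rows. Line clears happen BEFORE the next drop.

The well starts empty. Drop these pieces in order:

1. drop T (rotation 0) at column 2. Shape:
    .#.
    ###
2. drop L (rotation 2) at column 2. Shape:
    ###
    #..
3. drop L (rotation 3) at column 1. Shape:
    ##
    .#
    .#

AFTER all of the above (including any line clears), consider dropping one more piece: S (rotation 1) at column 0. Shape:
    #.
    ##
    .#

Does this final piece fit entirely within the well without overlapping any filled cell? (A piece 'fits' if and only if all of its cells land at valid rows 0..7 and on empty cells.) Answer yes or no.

Drop 1: T rot0 at col 2 lands with bottom-row=0; cleared 0 line(s) (total 0); column heights now [0 0 1 2 1], max=2
Drop 2: L rot2 at col 2 lands with bottom-row=1; cleared 0 line(s) (total 0); column heights now [0 0 3 3 3], max=3
Drop 3: L rot3 at col 1 lands with bottom-row=3; cleared 0 line(s) (total 0); column heights now [0 6 6 3 3], max=6
Test piece S rot1 at col 0 (width 2): heights before test = [0 6 6 3 3]; fits = False

Answer: no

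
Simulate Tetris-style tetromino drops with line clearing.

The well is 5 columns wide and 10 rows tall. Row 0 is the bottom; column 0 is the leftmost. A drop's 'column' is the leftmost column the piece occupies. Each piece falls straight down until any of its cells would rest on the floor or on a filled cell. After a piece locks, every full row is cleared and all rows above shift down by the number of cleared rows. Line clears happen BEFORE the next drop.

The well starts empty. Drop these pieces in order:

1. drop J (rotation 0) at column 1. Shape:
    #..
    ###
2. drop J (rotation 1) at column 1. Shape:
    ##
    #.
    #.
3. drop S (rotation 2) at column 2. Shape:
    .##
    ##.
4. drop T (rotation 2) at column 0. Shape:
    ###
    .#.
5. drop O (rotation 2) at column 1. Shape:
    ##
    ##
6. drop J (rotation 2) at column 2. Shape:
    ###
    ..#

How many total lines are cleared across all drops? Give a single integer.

Drop 1: J rot0 at col 1 lands with bottom-row=0; cleared 0 line(s) (total 0); column heights now [0 2 1 1 0], max=2
Drop 2: J rot1 at col 1 lands with bottom-row=2; cleared 0 line(s) (total 0); column heights now [0 5 5 1 0], max=5
Drop 3: S rot2 at col 2 lands with bottom-row=5; cleared 0 line(s) (total 0); column heights now [0 5 6 7 7], max=7
Drop 4: T rot2 at col 0 lands with bottom-row=5; cleared 1 line(s) (total 1); column heights now [0 6 6 6 0], max=6
Drop 5: O rot2 at col 1 lands with bottom-row=6; cleared 0 line(s) (total 1); column heights now [0 8 8 6 0], max=8
Drop 6: J rot2 at col 2 lands with bottom-row=7; cleared 0 line(s) (total 1); column heights now [0 8 9 9 9], max=9

Answer: 1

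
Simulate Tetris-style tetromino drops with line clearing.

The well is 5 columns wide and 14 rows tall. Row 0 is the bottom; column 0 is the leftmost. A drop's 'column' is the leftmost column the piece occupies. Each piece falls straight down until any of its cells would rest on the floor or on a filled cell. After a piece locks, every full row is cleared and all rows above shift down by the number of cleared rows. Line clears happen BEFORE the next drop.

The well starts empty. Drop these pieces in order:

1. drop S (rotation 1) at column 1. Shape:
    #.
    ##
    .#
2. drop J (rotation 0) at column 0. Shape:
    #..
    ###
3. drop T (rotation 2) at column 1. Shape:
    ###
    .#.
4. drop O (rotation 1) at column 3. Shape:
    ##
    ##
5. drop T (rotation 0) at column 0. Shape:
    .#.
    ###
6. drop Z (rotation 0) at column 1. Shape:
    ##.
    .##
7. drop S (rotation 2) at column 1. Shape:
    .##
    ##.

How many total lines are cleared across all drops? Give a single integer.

Drop 1: S rot1 at col 1 lands with bottom-row=0; cleared 0 line(s) (total 0); column heights now [0 3 2 0 0], max=3
Drop 2: J rot0 at col 0 lands with bottom-row=3; cleared 0 line(s) (total 0); column heights now [5 4 4 0 0], max=5
Drop 3: T rot2 at col 1 lands with bottom-row=4; cleared 0 line(s) (total 0); column heights now [5 6 6 6 0], max=6
Drop 4: O rot1 at col 3 lands with bottom-row=6; cleared 0 line(s) (total 0); column heights now [5 6 6 8 8], max=8
Drop 5: T rot0 at col 0 lands with bottom-row=6; cleared 1 line(s) (total 1); column heights now [5 7 6 7 7], max=7
Drop 6: Z rot0 at col 1 lands with bottom-row=7; cleared 0 line(s) (total 1); column heights now [5 9 9 8 7], max=9
Drop 7: S rot2 at col 1 lands with bottom-row=9; cleared 0 line(s) (total 1); column heights now [5 10 11 11 7], max=11

Answer: 1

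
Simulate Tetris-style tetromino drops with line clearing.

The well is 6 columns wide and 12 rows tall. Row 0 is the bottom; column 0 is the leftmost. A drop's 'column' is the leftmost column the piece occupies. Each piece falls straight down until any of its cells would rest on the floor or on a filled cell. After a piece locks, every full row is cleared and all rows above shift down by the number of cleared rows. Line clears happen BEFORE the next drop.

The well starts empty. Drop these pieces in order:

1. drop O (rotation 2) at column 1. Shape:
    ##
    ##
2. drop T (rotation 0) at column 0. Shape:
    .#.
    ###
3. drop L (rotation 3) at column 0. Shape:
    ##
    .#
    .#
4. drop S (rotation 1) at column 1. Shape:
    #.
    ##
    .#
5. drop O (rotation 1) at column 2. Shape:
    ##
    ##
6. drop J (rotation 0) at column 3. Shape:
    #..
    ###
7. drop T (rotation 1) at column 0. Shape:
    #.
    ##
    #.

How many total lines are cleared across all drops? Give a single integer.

Answer: 0

Derivation:
Drop 1: O rot2 at col 1 lands with bottom-row=0; cleared 0 line(s) (total 0); column heights now [0 2 2 0 0 0], max=2
Drop 2: T rot0 at col 0 lands with bottom-row=2; cleared 0 line(s) (total 0); column heights now [3 4 3 0 0 0], max=4
Drop 3: L rot3 at col 0 lands with bottom-row=4; cleared 0 line(s) (total 0); column heights now [7 7 3 0 0 0], max=7
Drop 4: S rot1 at col 1 lands with bottom-row=6; cleared 0 line(s) (total 0); column heights now [7 9 8 0 0 0], max=9
Drop 5: O rot1 at col 2 lands with bottom-row=8; cleared 0 line(s) (total 0); column heights now [7 9 10 10 0 0], max=10
Drop 6: J rot0 at col 3 lands with bottom-row=10; cleared 0 line(s) (total 0); column heights now [7 9 10 12 11 11], max=12
Drop 7: T rot1 at col 0 lands with bottom-row=8; cleared 0 line(s) (total 0); column heights now [11 10 10 12 11 11], max=12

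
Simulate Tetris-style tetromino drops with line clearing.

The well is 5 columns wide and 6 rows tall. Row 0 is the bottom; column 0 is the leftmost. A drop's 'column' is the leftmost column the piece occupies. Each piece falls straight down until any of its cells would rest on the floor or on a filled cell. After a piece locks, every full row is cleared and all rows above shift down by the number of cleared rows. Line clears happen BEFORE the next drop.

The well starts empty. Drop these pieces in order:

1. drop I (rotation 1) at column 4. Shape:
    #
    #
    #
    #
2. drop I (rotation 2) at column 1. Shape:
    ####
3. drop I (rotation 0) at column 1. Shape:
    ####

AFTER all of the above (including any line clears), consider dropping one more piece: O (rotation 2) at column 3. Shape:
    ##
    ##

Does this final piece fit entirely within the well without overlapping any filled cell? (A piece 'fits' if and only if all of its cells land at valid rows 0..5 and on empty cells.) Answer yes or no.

Drop 1: I rot1 at col 4 lands with bottom-row=0; cleared 0 line(s) (total 0); column heights now [0 0 0 0 4], max=4
Drop 2: I rot2 at col 1 lands with bottom-row=4; cleared 0 line(s) (total 0); column heights now [0 5 5 5 5], max=5
Drop 3: I rot0 at col 1 lands with bottom-row=5; cleared 0 line(s) (total 0); column heights now [0 6 6 6 6], max=6
Test piece O rot2 at col 3 (width 2): heights before test = [0 6 6 6 6]; fits = False

Answer: no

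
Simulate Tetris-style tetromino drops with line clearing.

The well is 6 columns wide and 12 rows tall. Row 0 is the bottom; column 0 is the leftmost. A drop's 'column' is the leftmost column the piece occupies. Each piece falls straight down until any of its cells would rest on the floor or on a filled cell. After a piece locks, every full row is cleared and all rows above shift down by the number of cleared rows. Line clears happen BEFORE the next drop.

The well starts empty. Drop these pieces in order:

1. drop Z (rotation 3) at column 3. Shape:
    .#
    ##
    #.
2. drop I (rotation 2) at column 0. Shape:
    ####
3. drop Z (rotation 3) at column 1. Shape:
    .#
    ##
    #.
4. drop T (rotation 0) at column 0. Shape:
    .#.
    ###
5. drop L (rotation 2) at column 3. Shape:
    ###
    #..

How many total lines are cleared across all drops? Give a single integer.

Drop 1: Z rot3 at col 3 lands with bottom-row=0; cleared 0 line(s) (total 0); column heights now [0 0 0 2 3 0], max=3
Drop 2: I rot2 at col 0 lands with bottom-row=2; cleared 0 line(s) (total 0); column heights now [3 3 3 3 3 0], max=3
Drop 3: Z rot3 at col 1 lands with bottom-row=3; cleared 0 line(s) (total 0); column heights now [3 5 6 3 3 0], max=6
Drop 4: T rot0 at col 0 lands with bottom-row=6; cleared 0 line(s) (total 0); column heights now [7 8 7 3 3 0], max=8
Drop 5: L rot2 at col 3 lands with bottom-row=3; cleared 0 line(s) (total 0); column heights now [7 8 7 5 5 5], max=8

Answer: 0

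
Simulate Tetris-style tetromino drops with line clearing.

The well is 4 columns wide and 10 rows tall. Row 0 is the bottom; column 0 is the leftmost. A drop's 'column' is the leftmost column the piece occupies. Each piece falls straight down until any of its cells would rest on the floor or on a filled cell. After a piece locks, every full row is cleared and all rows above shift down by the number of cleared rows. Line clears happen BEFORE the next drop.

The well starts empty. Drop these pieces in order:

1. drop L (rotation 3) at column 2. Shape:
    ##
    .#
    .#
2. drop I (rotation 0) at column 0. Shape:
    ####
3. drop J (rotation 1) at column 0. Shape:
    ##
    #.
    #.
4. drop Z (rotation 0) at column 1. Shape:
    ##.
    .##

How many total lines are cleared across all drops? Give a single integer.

Answer: 2

Derivation:
Drop 1: L rot3 at col 2 lands with bottom-row=0; cleared 0 line(s) (total 0); column heights now [0 0 3 3], max=3
Drop 2: I rot0 at col 0 lands with bottom-row=3; cleared 1 line(s) (total 1); column heights now [0 0 3 3], max=3
Drop 3: J rot1 at col 0 lands with bottom-row=0; cleared 1 line(s) (total 2); column heights now [2 0 0 2], max=2
Drop 4: Z rot0 at col 1 lands with bottom-row=2; cleared 0 line(s) (total 2); column heights now [2 4 4 3], max=4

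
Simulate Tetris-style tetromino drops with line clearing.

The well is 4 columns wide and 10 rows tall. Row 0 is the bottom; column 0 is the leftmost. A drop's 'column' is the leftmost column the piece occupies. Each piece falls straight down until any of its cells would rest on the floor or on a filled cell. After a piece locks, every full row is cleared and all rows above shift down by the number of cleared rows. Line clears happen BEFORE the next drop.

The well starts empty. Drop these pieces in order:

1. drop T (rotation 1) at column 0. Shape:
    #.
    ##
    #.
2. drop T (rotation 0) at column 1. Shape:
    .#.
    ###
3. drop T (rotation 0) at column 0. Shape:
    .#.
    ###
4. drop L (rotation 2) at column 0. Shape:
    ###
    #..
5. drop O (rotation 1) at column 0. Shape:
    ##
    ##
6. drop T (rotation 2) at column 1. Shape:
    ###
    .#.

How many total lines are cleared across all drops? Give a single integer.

Drop 1: T rot1 at col 0 lands with bottom-row=0; cleared 0 line(s) (total 0); column heights now [3 2 0 0], max=3
Drop 2: T rot0 at col 1 lands with bottom-row=2; cleared 1 line(s) (total 1); column heights now [2 2 3 0], max=3
Drop 3: T rot0 at col 0 lands with bottom-row=3; cleared 0 line(s) (total 1); column heights now [4 5 4 0], max=5
Drop 4: L rot2 at col 0 lands with bottom-row=4; cleared 0 line(s) (total 1); column heights now [6 6 6 0], max=6
Drop 5: O rot1 at col 0 lands with bottom-row=6; cleared 0 line(s) (total 1); column heights now [8 8 6 0], max=8
Drop 6: T rot2 at col 1 lands with bottom-row=7; cleared 0 line(s) (total 1); column heights now [8 9 9 9], max=9

Answer: 1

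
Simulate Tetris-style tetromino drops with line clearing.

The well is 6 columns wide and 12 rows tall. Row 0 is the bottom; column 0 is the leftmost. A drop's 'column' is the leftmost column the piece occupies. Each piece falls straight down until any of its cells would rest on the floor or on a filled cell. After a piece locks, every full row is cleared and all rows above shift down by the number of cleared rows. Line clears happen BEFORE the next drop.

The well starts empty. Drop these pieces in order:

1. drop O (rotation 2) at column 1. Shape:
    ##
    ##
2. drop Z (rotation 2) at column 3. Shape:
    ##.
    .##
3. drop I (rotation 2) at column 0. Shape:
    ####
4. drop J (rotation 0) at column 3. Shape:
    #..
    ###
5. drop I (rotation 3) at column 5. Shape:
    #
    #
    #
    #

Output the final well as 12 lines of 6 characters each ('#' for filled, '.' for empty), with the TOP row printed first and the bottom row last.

Answer: ......
......
......
......
.....#
.....#
.....#
...#.#
...###
####..
.####.
.##.##

Derivation:
Drop 1: O rot2 at col 1 lands with bottom-row=0; cleared 0 line(s) (total 0); column heights now [0 2 2 0 0 0], max=2
Drop 2: Z rot2 at col 3 lands with bottom-row=0; cleared 0 line(s) (total 0); column heights now [0 2 2 2 2 1], max=2
Drop 3: I rot2 at col 0 lands with bottom-row=2; cleared 0 line(s) (total 0); column heights now [3 3 3 3 2 1], max=3
Drop 4: J rot0 at col 3 lands with bottom-row=3; cleared 0 line(s) (total 0); column heights now [3 3 3 5 4 4], max=5
Drop 5: I rot3 at col 5 lands with bottom-row=4; cleared 0 line(s) (total 0); column heights now [3 3 3 5 4 8], max=8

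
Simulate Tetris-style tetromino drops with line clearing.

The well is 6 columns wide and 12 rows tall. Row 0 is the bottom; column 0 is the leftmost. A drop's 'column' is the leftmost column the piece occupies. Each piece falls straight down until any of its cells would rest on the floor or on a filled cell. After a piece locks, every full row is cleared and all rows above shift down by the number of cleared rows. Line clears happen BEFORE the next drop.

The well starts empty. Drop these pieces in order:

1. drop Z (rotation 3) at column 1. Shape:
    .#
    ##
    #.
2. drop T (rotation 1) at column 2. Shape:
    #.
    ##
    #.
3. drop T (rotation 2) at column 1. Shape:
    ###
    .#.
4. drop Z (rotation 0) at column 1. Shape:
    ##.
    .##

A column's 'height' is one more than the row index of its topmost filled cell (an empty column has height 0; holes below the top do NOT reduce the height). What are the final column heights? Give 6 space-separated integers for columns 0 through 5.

Answer: 0 10 10 9 0 0

Derivation:
Drop 1: Z rot3 at col 1 lands with bottom-row=0; cleared 0 line(s) (total 0); column heights now [0 2 3 0 0 0], max=3
Drop 2: T rot1 at col 2 lands with bottom-row=3; cleared 0 line(s) (total 0); column heights now [0 2 6 5 0 0], max=6
Drop 3: T rot2 at col 1 lands with bottom-row=6; cleared 0 line(s) (total 0); column heights now [0 8 8 8 0 0], max=8
Drop 4: Z rot0 at col 1 lands with bottom-row=8; cleared 0 line(s) (total 0); column heights now [0 10 10 9 0 0], max=10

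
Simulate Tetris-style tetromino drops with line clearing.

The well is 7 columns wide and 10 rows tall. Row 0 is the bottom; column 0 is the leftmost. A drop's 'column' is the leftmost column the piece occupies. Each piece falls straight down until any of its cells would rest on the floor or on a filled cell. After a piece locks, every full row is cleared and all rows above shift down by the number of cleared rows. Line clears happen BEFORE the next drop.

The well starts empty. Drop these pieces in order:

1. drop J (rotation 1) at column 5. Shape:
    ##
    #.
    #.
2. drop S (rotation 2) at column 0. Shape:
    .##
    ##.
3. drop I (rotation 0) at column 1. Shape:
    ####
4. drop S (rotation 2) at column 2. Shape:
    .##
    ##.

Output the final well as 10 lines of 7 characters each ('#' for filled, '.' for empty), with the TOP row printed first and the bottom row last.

Drop 1: J rot1 at col 5 lands with bottom-row=0; cleared 0 line(s) (total 0); column heights now [0 0 0 0 0 3 3], max=3
Drop 2: S rot2 at col 0 lands with bottom-row=0; cleared 0 line(s) (total 0); column heights now [1 2 2 0 0 3 3], max=3
Drop 3: I rot0 at col 1 lands with bottom-row=2; cleared 0 line(s) (total 0); column heights now [1 3 3 3 3 3 3], max=3
Drop 4: S rot2 at col 2 lands with bottom-row=3; cleared 0 line(s) (total 0); column heights now [1 3 4 5 5 3 3], max=5

Answer: .......
.......
.......
.......
.......
...##..
..##...
.######
.##..#.
##...#.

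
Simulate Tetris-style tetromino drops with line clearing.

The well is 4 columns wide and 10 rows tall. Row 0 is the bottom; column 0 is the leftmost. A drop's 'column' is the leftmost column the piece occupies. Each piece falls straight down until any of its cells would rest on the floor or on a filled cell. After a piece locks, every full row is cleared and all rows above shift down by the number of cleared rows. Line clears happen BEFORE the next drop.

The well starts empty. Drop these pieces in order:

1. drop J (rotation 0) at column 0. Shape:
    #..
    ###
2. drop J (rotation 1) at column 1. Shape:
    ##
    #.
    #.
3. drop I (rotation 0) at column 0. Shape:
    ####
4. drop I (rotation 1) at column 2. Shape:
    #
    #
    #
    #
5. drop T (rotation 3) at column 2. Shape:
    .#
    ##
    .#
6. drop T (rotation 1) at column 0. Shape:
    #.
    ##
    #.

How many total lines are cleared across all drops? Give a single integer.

Drop 1: J rot0 at col 0 lands with bottom-row=0; cleared 0 line(s) (total 0); column heights now [2 1 1 0], max=2
Drop 2: J rot1 at col 1 lands with bottom-row=1; cleared 0 line(s) (total 0); column heights now [2 4 4 0], max=4
Drop 3: I rot0 at col 0 lands with bottom-row=4; cleared 1 line(s) (total 1); column heights now [2 4 4 0], max=4
Drop 4: I rot1 at col 2 lands with bottom-row=4; cleared 0 line(s) (total 1); column heights now [2 4 8 0], max=8
Drop 5: T rot3 at col 2 lands with bottom-row=7; cleared 0 line(s) (total 1); column heights now [2 4 9 10], max=10
Drop 6: T rot1 at col 0 lands with bottom-row=3; cleared 0 line(s) (total 1); column heights now [6 5 9 10], max=10

Answer: 1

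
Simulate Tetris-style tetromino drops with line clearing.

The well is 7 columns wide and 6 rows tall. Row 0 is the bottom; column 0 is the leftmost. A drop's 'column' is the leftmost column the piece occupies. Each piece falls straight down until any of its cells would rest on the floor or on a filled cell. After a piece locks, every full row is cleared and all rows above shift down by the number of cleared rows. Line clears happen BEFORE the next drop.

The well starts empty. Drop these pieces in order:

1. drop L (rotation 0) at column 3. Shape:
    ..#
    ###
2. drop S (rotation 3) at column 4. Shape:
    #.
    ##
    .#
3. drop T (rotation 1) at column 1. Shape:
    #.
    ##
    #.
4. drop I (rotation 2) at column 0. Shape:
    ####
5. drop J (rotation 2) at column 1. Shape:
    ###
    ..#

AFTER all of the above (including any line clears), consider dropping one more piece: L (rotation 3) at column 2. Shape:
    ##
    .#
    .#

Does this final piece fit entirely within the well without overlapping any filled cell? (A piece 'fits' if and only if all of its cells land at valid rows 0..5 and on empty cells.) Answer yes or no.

Answer: no

Derivation:
Drop 1: L rot0 at col 3 lands with bottom-row=0; cleared 0 line(s) (total 0); column heights now [0 0 0 1 1 2 0], max=2
Drop 2: S rot3 at col 4 lands with bottom-row=2; cleared 0 line(s) (total 0); column heights now [0 0 0 1 5 4 0], max=5
Drop 3: T rot1 at col 1 lands with bottom-row=0; cleared 0 line(s) (total 0); column heights now [0 3 2 1 5 4 0], max=5
Drop 4: I rot2 at col 0 lands with bottom-row=3; cleared 0 line(s) (total 0); column heights now [4 4 4 4 5 4 0], max=5
Drop 5: J rot2 at col 1 lands with bottom-row=4; cleared 0 line(s) (total 0); column heights now [4 6 6 6 5 4 0], max=6
Test piece L rot3 at col 2 (width 2): heights before test = [4 6 6 6 5 4 0]; fits = False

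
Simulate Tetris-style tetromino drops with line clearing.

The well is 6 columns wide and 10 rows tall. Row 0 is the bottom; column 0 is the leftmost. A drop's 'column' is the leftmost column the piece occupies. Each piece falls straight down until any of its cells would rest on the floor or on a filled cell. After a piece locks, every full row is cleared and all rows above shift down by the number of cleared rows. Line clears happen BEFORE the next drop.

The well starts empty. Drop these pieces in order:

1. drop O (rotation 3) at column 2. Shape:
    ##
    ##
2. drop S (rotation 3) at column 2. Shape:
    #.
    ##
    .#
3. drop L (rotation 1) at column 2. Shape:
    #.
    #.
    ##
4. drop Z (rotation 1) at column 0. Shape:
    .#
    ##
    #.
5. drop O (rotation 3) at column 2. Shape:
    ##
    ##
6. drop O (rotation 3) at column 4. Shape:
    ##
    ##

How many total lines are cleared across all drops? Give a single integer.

Drop 1: O rot3 at col 2 lands with bottom-row=0; cleared 0 line(s) (total 0); column heights now [0 0 2 2 0 0], max=2
Drop 2: S rot3 at col 2 lands with bottom-row=2; cleared 0 line(s) (total 0); column heights now [0 0 5 4 0 0], max=5
Drop 3: L rot1 at col 2 lands with bottom-row=5; cleared 0 line(s) (total 0); column heights now [0 0 8 6 0 0], max=8
Drop 4: Z rot1 at col 0 lands with bottom-row=0; cleared 0 line(s) (total 0); column heights now [2 3 8 6 0 0], max=8
Drop 5: O rot3 at col 2 lands with bottom-row=8; cleared 0 line(s) (total 0); column heights now [2 3 10 10 0 0], max=10
Drop 6: O rot3 at col 4 lands with bottom-row=0; cleared 1 line(s) (total 1); column heights now [1 2 9 9 1 1], max=9

Answer: 1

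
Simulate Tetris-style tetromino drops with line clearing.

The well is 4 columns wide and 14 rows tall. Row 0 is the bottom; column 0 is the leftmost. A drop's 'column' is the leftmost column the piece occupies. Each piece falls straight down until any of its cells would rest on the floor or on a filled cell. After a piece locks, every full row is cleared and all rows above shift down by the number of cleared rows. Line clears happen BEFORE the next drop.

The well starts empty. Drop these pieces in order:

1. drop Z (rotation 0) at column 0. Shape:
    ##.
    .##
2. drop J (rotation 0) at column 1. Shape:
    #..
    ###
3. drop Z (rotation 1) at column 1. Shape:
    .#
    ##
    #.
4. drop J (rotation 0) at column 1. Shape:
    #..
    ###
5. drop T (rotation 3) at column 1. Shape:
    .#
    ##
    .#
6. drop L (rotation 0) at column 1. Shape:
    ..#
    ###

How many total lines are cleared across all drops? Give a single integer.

Answer: 0

Derivation:
Drop 1: Z rot0 at col 0 lands with bottom-row=0; cleared 0 line(s) (total 0); column heights now [2 2 1 0], max=2
Drop 2: J rot0 at col 1 lands with bottom-row=2; cleared 0 line(s) (total 0); column heights now [2 4 3 3], max=4
Drop 3: Z rot1 at col 1 lands with bottom-row=4; cleared 0 line(s) (total 0); column heights now [2 6 7 3], max=7
Drop 4: J rot0 at col 1 lands with bottom-row=7; cleared 0 line(s) (total 0); column heights now [2 9 8 8], max=9
Drop 5: T rot3 at col 1 lands with bottom-row=8; cleared 0 line(s) (total 0); column heights now [2 10 11 8], max=11
Drop 6: L rot0 at col 1 lands with bottom-row=11; cleared 0 line(s) (total 0); column heights now [2 12 12 13], max=13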